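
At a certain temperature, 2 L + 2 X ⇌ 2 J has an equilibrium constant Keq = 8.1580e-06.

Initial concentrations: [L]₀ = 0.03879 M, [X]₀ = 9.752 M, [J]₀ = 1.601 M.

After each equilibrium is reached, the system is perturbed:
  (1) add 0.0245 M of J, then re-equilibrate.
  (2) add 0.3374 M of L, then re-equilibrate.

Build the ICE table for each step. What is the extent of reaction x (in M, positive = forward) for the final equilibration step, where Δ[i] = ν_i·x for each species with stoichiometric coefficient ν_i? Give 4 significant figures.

Q₀ = 17.91 vs Keq = 8.1580e-06 ⇒ Q>K, reverse
Step 1:
                   L          X          J
  I          0.03879      9.752      1.601
  C             1.55       1.55      -1.55
  E            1.589       11.3    0.05128
  solve Keq expr → x = -0.7749; check Q = 8.1580e-06
Then add 0.0245 M of J.
Step 2:
                   L          X          J
  I            1.589       11.3    0.07578
  C          0.02363    0.02363   -0.02363
  E            1.612      11.33    0.05215
  solve Keq expr → x = -0.01181; check Q = 8.1580e-06
Then add 0.3374 M of L.
Step 3:
                   L          X          J
  I             1.95      11.33    0.05215
  C         -0.01052   -0.01052    0.01052
  E            1.939      11.31    0.06266
  solve Keq expr → x = 0.005258; check Q = 8.1580e-06

x = 0.005258 M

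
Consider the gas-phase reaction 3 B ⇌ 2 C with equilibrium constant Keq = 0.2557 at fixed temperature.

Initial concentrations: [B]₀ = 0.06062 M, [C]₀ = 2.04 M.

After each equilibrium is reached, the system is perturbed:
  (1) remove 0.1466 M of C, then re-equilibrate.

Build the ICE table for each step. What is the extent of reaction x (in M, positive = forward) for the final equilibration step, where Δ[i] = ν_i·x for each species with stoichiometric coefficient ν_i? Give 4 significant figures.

Q₀ = 1.8682e+04 vs Keq = 0.2557 ⇒ Q>K, reverse
Step 1:
                    B           C
  I           0.06062        2.04
  C             1.533      -1.022
  E             1.594       1.018
  solve Keq expr → x = -0.5111; check Q = 0.2557
Then remove 0.1466 M of C.
Step 2:
                    B           C
  I             1.594      0.8711
  C          -0.09103     0.06068
  E             1.503      0.9318
  solve Keq expr → x = 0.03034; check Q = 0.2557

x = 0.03034 M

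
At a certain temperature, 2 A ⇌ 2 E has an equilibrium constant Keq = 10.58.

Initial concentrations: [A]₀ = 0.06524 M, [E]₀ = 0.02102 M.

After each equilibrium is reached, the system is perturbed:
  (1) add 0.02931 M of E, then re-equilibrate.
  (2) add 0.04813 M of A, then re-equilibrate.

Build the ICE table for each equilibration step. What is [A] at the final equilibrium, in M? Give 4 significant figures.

[A]_eq = 0.03849 M

Q₀ = 0.1038 vs Keq = 10.58 ⇒ Q<K, forward
Step 1:
                    A           E
  Initial     0.06524     0.02102
  Change     -0.04496     0.04496
  Equil       0.02028     0.06598
  solve Keq expr → x = 0.02248; check Q = 10.58
Then add 0.02931 M of E.
Step 2:
                    A           E
  Initial     0.02028     0.09529
  Change     0.006892   -0.006892
  Equil       0.02718     0.08839
  solve Keq expr → x = -0.003446; check Q = 10.58
Then add 0.04813 M of A.
Step 3:
                    A           E
  Initial     0.07531     0.08839
  Change     -0.03681     0.03681
  Equil       0.03849      0.1252
  solve Keq expr → x = 0.01841; check Q = 10.58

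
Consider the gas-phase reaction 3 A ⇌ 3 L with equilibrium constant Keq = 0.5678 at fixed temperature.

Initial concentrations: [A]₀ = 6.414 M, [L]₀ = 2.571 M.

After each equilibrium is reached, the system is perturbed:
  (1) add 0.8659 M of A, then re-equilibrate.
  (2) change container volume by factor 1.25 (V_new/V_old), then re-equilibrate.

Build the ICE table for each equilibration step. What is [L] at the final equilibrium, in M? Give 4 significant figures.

Q₀ = 0.0644 vs Keq = 0.5678 ⇒ Q<K, forward
Step 1:
                  A         L
  I           6.414     2.571
  C          -1.499     1.499
  E           4.915      4.07
  solve Keq expr → x = 0.4997; check Q = 0.5678
Then add 0.8659 M of A.
Step 2:
                  A         L
  I           5.781      4.07
  C         -0.3922    0.3922
  E           5.389     4.462
  solve Keq expr → x = 0.1307; check Q = 0.5678
Then change container volume by factor 1.25 (V_new/V_old).
Step 3:
                  A         L
  I           4.311      3.57
  C               0         0
  E           4.311      3.57
  solve Keq expr → x = 0; check Q = 0.5678

[L]_eq = 3.57 M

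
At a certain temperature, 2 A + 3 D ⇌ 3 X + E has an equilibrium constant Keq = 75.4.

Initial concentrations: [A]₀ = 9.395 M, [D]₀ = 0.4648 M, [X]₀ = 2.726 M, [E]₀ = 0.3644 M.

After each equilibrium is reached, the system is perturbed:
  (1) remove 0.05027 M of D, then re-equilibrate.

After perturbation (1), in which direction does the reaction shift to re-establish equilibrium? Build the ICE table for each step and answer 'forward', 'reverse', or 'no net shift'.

Direction: reverse

Q₀ = 0.8328 vs Keq = 75.4 ⇒ Q<K, forward
Step 1:
                  A         D         X         E
  Initial     9.395    0.4648     2.726    0.3644
  Change    -0.2238   -0.3356    0.3356    0.1119
  Equil       9.171    0.1292     3.062    0.4763
  solve Keq expr → x = 0.1119; check Q = 75.4
Then remove 0.05027 M of D.
Step 2:
                  A         D         X         E
  Initial     9.171    0.0789     3.062    0.4763
  Change    0.03108   0.04662  -0.04662  -0.01554
  Equil       9.202    0.1255     3.015    0.4607
  solve Keq expr → x = -0.01554; check Q = 75.4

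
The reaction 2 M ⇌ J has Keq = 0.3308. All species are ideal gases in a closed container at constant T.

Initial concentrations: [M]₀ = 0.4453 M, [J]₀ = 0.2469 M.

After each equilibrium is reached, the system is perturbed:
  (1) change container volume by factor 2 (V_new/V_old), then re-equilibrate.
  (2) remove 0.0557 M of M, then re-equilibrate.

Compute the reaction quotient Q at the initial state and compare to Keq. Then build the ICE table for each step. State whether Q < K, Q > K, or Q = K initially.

Q₀ = 1.245; Q > K (proceeds reverse)

Q₀ = 1.245 vs Keq = 0.3308 ⇒ Q>K, reverse
Step 1:
                  M         J
  init       0.4453    0.2469
  Δ          0.2098   -0.1049
  eq         0.6551     0.142
  solve Keq expr → x = -0.1049; check Q = 0.3308
Then change container volume by factor 2 (V_new/V_old).
Step 2:
                  M         J
  init       0.3276   0.07099
  Δ         0.04844  -0.02422
  eq          0.376   0.04677
  solve Keq expr → x = -0.02422; check Q = 0.3308
Then remove 0.0557 M of M.
Step 3:
                  M         J
  init       0.3203   0.04677
  Δ         0.01787 -0.008937
  eq         0.3382   0.03783
  solve Keq expr → x = -0.008937; check Q = 0.3308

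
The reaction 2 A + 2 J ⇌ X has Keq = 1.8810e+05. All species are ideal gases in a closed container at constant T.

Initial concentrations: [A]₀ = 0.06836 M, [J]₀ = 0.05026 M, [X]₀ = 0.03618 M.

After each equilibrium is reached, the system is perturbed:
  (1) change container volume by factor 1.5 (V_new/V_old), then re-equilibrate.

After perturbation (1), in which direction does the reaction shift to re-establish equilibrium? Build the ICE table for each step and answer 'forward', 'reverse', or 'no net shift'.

Direction: reverse

Q₀ = 3065 vs Keq = 1.8810e+05 ⇒ Q<K, forward
Step 1:
                  A         J         X
  Initial   0.06836   0.05026   0.03618
  Change   -0.03451  -0.03451   0.01726
  Equil     0.03385   0.01575   0.05344
  solve Keq expr → x = 0.01726; check Q = 1.8810e+05
Then change container volume by factor 1.5 (V_new/V_old).
Step 2:
                  A         J         X
  Initial   0.02256    0.0105   0.03562
  Change   0.004836  0.004836 -0.002418
  Equil      0.0274   0.01533   0.03321
  solve Keq expr → x = -0.002418; check Q = 1.8810e+05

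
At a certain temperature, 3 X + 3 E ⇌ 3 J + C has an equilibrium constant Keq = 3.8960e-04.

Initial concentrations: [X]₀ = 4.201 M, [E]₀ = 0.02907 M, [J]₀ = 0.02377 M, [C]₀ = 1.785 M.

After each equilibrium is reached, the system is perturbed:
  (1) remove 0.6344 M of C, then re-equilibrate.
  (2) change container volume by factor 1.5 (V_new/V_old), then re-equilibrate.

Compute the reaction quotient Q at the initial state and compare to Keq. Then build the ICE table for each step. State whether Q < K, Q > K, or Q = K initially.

Q₀ = 0.01316; Q > K (proceeds reverse)

Q₀ = 0.01316 vs Keq = 3.8960e-04 ⇒ Q>K, reverse
Step 1:
                   X          E          J          C
  Initial      4.201    0.02907    0.02377      1.785
  Change     0.01307    0.01307   -0.01307  -0.004356
  Equil        4.214    0.04214     0.0107      1.781
  solve Keq expr → x = -0.004356; check Q = 3.8960e-04
Then remove 0.6344 M of C.
Step 2:
                   X          E          J          C
  Initial      4.214    0.04214     0.0107      1.146
  Change   -0.001304  -0.001304   0.001304 4.3457e-04
  Equil        4.213    0.04084      0.012      1.147
  solve Keq expr → x = 4.3457e-04; check Q = 3.8960e-04
Then change container volume by factor 1.5 (V_new/V_old).
Step 3:
                   X          E          J          C
  Initial      2.809    0.02722   0.008003     0.7645
  Change    0.001544   0.001544  -0.001544 -5.1471e-04
  Equil         2.81    0.02877   0.006459     0.7639
  solve Keq expr → x = -5.1471e-04; check Q = 3.8960e-04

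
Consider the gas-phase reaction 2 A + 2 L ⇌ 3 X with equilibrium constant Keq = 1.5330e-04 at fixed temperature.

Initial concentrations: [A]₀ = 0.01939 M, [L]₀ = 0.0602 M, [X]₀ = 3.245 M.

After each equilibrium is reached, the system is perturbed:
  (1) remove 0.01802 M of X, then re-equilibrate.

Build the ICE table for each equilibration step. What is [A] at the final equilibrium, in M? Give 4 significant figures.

[A]_eq = 2.075 M

Q₀ = 2.5078e+07 vs Keq = 1.5330e-04 ⇒ Q>K, reverse
Step 1:
                  A         L         X
  init      0.01939    0.0602     3.245
  Δ           2.067     2.067      -3.1
  eq          2.086     2.127    0.1445
  solve Keq expr → x = -1.033; check Q = 1.5330e-04
Then remove 0.01802 M of X.
Step 2:
                  A         L         X
  init        2.086     2.127    0.1265
  Δ        -0.01132  -0.01132   0.01699
  eq          2.075     2.116    0.1435
  solve Keq expr → x = 0.005662; check Q = 1.5330e-04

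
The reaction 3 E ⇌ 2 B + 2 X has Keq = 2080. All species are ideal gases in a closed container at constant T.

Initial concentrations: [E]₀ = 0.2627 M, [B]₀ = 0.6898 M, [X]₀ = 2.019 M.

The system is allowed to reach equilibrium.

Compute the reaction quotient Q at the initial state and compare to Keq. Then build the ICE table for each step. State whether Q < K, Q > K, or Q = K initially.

Q₀ = 107; Q < K (proceeds forward)

Q₀ = 107 vs Keq = 2080 ⇒ Q<K, forward
Step 1:
                  E         B         X
  I          0.2627    0.6898     2.019
  C         -0.1521    0.1014    0.1014
  E          0.1106    0.7912      2.12
  solve Keq expr → x = 0.0507; check Q = 2080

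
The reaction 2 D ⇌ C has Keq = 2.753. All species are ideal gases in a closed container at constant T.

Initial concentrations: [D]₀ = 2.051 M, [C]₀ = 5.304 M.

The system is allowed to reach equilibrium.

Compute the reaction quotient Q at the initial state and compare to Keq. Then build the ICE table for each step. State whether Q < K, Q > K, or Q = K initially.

Q₀ = 1.261; Q < K (proceeds forward)

Q₀ = 1.261 vs Keq = 2.753 ⇒ Q<K, forward
Step 1:
                   D          C
  init         2.051      5.304
  Δ          -0.6228     0.3114
  eq           1.428      5.615
  solve Keq expr → x = 0.3114; check Q = 2.753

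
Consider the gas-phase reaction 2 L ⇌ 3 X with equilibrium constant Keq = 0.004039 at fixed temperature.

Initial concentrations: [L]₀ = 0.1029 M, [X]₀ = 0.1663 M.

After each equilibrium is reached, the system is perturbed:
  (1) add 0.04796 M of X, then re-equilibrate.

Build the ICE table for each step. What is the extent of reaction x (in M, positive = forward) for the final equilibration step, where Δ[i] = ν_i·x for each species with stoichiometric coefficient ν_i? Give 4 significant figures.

Q₀ = 0.4344 vs Keq = 0.004039 ⇒ Q>K, reverse
Step 1:
                   L          X
  I           0.1029     0.1663
  C          0.07703    -0.1155
  E           0.1799    0.05076
  solve Keq expr → x = -0.03851; check Q = 0.004039
Then add 0.04796 M of X.
Step 2:
                   L          X
  I           0.1799    0.09872
  C          0.02849   -0.04273
  E           0.2084    0.05598
  solve Keq expr → x = -0.01424; check Q = 0.004039

x = -0.01424 M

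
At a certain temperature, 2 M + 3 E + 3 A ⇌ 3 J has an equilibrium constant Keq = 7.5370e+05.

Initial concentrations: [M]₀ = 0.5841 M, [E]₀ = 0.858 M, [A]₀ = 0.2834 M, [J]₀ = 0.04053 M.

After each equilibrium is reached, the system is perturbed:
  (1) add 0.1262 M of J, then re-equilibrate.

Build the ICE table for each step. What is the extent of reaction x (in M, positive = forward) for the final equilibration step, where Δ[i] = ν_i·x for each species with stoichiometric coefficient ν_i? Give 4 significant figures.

Q₀ = 0.01357 vs Keq = 7.5370e+05 ⇒ Q<K, forward
Step 1:
                  M         E         A         J
  I          0.5841     0.858    0.2834   0.04053
  C         -0.1817   -0.2726   -0.2726    0.2726
  E          0.4024    0.5854   0.01079    0.3131
  solve Keq expr → x = 0.09087; check Q = 7.5370e+05
Then add 0.1262 M of J.
Step 2:
                  M         E         A         J
  I          0.4024    0.5854   0.01079    0.4393
  C        0.002692  0.004039  0.004039 -0.004039
  E           0.405    0.5894   0.01482    0.4353
  solve Keq expr → x = -0.001346; check Q = 7.5370e+05

x = -0.001346 M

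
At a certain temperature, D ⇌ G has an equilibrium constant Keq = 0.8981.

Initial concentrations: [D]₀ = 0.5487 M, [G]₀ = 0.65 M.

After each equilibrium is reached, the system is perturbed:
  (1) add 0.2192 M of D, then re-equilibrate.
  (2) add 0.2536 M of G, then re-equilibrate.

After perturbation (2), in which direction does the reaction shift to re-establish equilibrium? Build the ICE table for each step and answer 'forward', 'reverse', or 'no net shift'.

Q₀ = 1.185 vs Keq = 0.8981 ⇒ Q>K, reverse
Step 1:
                   D          G
  Initial     0.5487       0.65
  Change     0.08283   -0.08283
  Equil       0.6315     0.5672
  solve Keq expr → x = -0.08283; check Q = 0.8981
Then add 0.2192 M of D.
Step 2:
                   D          G
  Initial     0.8507     0.5672
  Change     -0.1037     0.1037
  Equil        0.747     0.6709
  solve Keq expr → x = 0.1037; check Q = 0.8981
Then add 0.2536 M of G.
Step 3:
                   D          G
  Initial      0.747     0.9245
  Change      0.1336    -0.1336
  Equil       0.8806     0.7909
  solve Keq expr → x = -0.1336; check Q = 0.8981

Direction: reverse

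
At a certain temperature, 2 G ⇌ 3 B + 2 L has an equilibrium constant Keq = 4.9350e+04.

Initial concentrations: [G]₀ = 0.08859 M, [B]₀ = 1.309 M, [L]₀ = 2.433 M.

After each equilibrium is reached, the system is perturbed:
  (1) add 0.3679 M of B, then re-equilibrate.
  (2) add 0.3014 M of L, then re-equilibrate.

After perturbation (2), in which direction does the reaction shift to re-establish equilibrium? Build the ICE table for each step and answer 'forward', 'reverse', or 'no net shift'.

Direction: reverse

Q₀ = 1692 vs Keq = 4.9350e+04 ⇒ Q<K, forward
Step 1:
                    G           B           L
  Initial     0.08859       1.309       2.433
  Change     -0.06966      0.1045     0.06966
  Equil       0.01893       1.413       2.503
  solve Keq expr → x = 0.03483; check Q = 4.9350e+04
Then add 0.3679 M of B.
Step 2:
                    G           B           L
  Initial     0.01893       1.781       2.503
  Change      0.00752    -0.01128    -0.00752
  Equil       0.02645        1.77       2.495
  solve Keq expr → x = -0.00376; check Q = 4.9350e+04
Then add 0.3014 M of L.
Step 3:
                    G           B           L
  Initial     0.02645        1.77       2.797
  Change     0.003048   -0.004572   -0.003048
  Equil        0.0295       1.766       2.793
  solve Keq expr → x = -0.001524; check Q = 4.9350e+04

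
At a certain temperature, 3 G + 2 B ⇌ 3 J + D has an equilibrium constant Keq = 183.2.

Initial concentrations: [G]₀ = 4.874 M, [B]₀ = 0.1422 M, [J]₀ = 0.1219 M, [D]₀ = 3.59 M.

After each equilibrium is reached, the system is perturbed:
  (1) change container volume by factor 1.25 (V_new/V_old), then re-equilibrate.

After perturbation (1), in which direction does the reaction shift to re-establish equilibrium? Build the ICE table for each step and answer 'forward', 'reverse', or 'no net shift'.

Direction: reverse

Q₀ = 0.002777 vs Keq = 183.2 ⇒ Q<K, forward
Step 1:
                    G           B           J           D
  init          4.874      0.1422      0.1219        3.59
  Δ           -0.2093     -0.1395      0.2093     0.06976
  eq            4.665    0.002674      0.3312        3.66
  solve Keq expr → x = 0.06976; check Q = 183.2
Then change container volume by factor 1.25 (V_new/V_old).
Step 2:
                    G           B           J           D
  init          3.732    0.002139       0.265       2.928
  Δ        3.7060e-04  2.4706e-04 -3.7060e-04 -1.2353e-04
  eq            3.732    0.002386      0.2646       2.928
  solve Keq expr → x = -1.2353e-04; check Q = 183.2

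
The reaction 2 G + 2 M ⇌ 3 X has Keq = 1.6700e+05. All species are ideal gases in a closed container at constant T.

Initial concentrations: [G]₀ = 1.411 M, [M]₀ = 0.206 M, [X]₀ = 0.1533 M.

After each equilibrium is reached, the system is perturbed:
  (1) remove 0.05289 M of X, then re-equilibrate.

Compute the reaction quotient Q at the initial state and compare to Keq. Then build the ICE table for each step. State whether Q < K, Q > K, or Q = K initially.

Q₀ = 0.04264 vs Keq = 1.6700e+05 ⇒ Q<K, forward
Step 1:
                    G           M           X
  init          1.411       0.206      0.1533
  Δ           -0.2054     -0.2054       0.308
  eq            1.206  6.3601e-04      0.4613
  solve Keq expr → x = 0.1027; check Q = 1.6700e+05
Then remove 0.05289 M of X.
Step 2:
                    G           M           X
  init          1.206  6.3601e-04      0.4085
  Δ       -1.0582e-04 -1.0582e-04  1.5873e-04
  eq            1.206  5.3019e-04      0.4086
  solve Keq expr → x = 5.2909e-05; check Q = 1.6700e+05

Q₀ = 0.04264; Q < K (proceeds forward)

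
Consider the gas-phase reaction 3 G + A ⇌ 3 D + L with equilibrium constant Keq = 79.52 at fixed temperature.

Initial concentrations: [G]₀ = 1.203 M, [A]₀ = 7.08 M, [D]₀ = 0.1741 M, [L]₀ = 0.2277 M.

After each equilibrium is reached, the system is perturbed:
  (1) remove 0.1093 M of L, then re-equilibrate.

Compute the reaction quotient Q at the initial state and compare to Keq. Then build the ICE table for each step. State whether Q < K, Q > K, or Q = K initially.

Q₀ = 9.7483e-05; Q < K (proceeds forward)

Q₀ = 9.7483e-05 vs Keq = 79.52 ⇒ Q<K, forward
Step 1:
                    G           A           D           L
  init          1.203        7.08      0.1741      0.2277
  Δ            -1.074     -0.3581       1.074      0.3581
  eq           0.1287       6.722       1.248      0.5858
  solve Keq expr → x = 0.3581; check Q = 79.52
Then remove 0.1093 M of L.
Step 2:
                    G           A           D           L
  init         0.1287       6.722       1.248      0.4765
  Δ         -0.007601   -0.002534    0.007601    0.002534
  eq           0.1211       6.719       1.256       0.479
  solve Keq expr → x = 0.002534; check Q = 79.52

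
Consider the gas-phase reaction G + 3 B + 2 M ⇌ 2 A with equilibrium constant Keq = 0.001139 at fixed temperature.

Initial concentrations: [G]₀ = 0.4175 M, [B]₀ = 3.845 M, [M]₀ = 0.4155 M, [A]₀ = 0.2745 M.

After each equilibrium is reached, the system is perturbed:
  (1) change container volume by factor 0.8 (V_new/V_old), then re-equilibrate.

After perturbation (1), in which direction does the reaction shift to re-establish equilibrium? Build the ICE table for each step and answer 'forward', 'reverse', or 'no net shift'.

Direction: forward

Q₀ = 0.01839 vs Keq = 0.001139 ⇒ Q>K, reverse
Step 1:
                   G          B          M          A
  init        0.4175      3.845     0.4155     0.2745
  Δ          0.08053     0.2416     0.1611    -0.1611
  eq           0.498      4.087     0.5766     0.1134
  solve Keq expr → x = -0.08053; check Q = 0.001139
Then change container volume by factor 0.8 (V_new/V_old).
Step 2:
                   G          B          M          A
  init        0.6225      5.108     0.7207     0.1418
  Δ         -0.02697   -0.08092   -0.05394    0.05394
  eq          0.5956      5.027     0.6668     0.1957
  solve Keq expr → x = 0.02697; check Q = 0.001139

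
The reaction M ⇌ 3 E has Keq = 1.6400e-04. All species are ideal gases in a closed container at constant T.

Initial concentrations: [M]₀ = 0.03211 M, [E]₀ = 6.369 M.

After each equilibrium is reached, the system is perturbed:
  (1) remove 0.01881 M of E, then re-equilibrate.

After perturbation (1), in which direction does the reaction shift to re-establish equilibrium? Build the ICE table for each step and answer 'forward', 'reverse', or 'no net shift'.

Q₀ = 8046 vs Keq = 1.6400e-04 ⇒ Q>K, reverse
Step 1:
                   M          E
  I          0.03211      6.369
  C              2.1     -6.299
  E            2.132    0.07045
  solve Keq expr → x = -2.1; check Q = 1.6400e-04
Then remove 0.01881 M of E.
Step 2:
                   M          E
  I            2.132    0.05164
  C        -0.006247    0.01874
  E            2.125    0.07038
  solve Keq expr → x = 0.006247; check Q = 1.6400e-04

Direction: forward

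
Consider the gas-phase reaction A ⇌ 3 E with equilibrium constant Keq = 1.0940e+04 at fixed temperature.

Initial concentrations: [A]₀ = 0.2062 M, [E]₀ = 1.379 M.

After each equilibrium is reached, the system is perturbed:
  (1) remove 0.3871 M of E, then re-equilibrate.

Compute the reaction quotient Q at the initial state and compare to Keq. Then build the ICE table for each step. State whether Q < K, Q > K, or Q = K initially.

Q₀ = 12.72 vs Keq = 1.0940e+04 ⇒ Q<K, forward
Step 1:
                  A         E
  I          0.2062     1.379
  C         -0.2055    0.6164
  E       7.2625e-04     1.995
  solve Keq expr → x = 0.2055; check Q = 1.0940e+04
Then remove 0.3871 M of E.
Step 2:
                  A         E
  I       7.2625e-04     1.608
  C       -3.4524e-04  0.001036
  E       3.8101e-04     1.609
  solve Keq expr → x = 3.4524e-04; check Q = 1.0940e+04

Q₀ = 12.72; Q < K (proceeds forward)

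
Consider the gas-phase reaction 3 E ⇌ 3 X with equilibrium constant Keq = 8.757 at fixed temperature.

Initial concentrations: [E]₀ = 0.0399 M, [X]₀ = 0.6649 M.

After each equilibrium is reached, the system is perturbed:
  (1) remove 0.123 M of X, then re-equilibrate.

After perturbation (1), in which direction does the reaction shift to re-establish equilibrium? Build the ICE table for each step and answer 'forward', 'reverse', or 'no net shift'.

Q₀ = 4628 vs Keq = 8.757 ⇒ Q>K, reverse
Step 1:
                   E          X
  I           0.0399     0.6649
  C           0.1903    -0.1903
  E           0.2302     0.4746
  solve Keq expr → x = -0.06345; check Q = 8.757
Then remove 0.123 M of X.
Step 2:
                   E          X
  I           0.2302     0.3516
  C         -0.04018    0.04018
  E           0.1901     0.3917
  solve Keq expr → x = 0.01339; check Q = 8.757

Direction: forward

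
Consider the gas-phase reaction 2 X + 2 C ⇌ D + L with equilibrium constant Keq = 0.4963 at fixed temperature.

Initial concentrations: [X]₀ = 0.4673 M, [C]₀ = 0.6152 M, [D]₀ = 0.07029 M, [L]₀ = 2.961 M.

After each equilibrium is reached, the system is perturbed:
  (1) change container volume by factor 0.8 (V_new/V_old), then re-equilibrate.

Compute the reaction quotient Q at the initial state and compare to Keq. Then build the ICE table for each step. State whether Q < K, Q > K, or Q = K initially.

Q₀ = 2.518; Q > K (proceeds reverse)

Q₀ = 2.518 vs Keq = 0.4963 ⇒ Q>K, reverse
Step 1:
                  X         C         D         L
  I          0.4673    0.6152   0.07029     2.961
  C         0.08852   0.08852  -0.04426  -0.04426
  E          0.5558    0.7037   0.02603     2.917
  solve Keq expr → x = -0.04426; check Q = 0.4963
Then change container volume by factor 0.8 (V_new/V_old).
Step 2:
                  X         C         D         L
  I          0.6948    0.8796   0.03254     3.646
  C        -0.02421  -0.02421    0.0121    0.0121
  E          0.6706    0.8554   0.04464     3.658
  solve Keq expr → x = 0.0121; check Q = 0.4963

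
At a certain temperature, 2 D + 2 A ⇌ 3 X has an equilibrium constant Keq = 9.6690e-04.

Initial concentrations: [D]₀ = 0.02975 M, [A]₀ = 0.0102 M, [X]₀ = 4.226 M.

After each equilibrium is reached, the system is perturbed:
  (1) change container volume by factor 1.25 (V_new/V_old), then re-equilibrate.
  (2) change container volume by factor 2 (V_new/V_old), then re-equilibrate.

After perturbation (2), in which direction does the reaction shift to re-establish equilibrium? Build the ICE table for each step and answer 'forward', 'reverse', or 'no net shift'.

Direction: reverse

Q₀ = 8.1962e+08 vs Keq = 9.6690e-04 ⇒ Q>K, reverse
Step 1:
                   D          A          X
  Initial    0.02975     0.0102      4.226
  Change       2.581      2.581     -3.872
  Equil        2.611      2.592     0.3538
  solve Keq expr → x = -1.291; check Q = 9.6690e-04
Then change container volume by factor 1.25 (V_new/V_old).
Step 2:
                   D          A          X
  Initial      2.089      2.073      0.283
  Change     0.01216    0.01216   -0.01824
  Equil        2.101      2.085     0.2648
  solve Keq expr → x = -0.00608; check Q = 9.6690e-04
Then change container volume by factor 2 (V_new/V_old).
Step 3:
                   D          A          X
  Initial      1.051      1.043     0.1324
  Change     0.01671    0.01671   -0.02507
  Equil        1.067      1.059     0.1073
  solve Keq expr → x = -0.008357; check Q = 9.6690e-04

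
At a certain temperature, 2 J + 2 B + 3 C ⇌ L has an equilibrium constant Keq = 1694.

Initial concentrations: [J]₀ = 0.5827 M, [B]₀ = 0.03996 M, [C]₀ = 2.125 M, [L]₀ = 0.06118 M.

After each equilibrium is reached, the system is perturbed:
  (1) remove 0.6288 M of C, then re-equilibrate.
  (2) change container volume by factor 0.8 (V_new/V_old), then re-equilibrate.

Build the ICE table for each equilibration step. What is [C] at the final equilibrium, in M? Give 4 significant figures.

[C]_eq = 1.802 M

Q₀ = 11.76 vs Keq = 1694 ⇒ Q<K, forward
Step 1:
                   J          B          C          L
  I           0.5827    0.03996      2.125    0.06118
  C         -0.03577   -0.03577   -0.05365    0.01788
  E           0.5469    0.00419      2.071    0.07906
  solve Keq expr → x = 0.01788; check Q = 1694
Then remove 0.6288 M of C.
Step 2:
                   J          B          C          L
  I           0.5469    0.00419      1.443    0.07906
  C         0.002884   0.002884   0.004326  -0.001442
  E           0.5498   0.007074      1.447    0.07762
  solve Keq expr → x = -0.001442; check Q = 1694
Then change container volume by factor 0.8 (V_new/V_old).
Step 3:
                   J          B          C          L
  I           0.6873   0.008843      1.809    0.09703
  C        -0.004214  -0.004214  -0.006321   0.002107
  E           0.6831   0.004629      1.802    0.09914
  solve Keq expr → x = 0.002107; check Q = 1694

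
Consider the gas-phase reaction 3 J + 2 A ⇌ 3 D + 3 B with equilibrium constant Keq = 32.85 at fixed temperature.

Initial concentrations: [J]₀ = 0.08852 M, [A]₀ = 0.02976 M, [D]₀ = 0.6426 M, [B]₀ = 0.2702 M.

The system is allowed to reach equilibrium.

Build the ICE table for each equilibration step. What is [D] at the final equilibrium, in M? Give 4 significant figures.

[D]_eq = 0.5604 M

Q₀ = 8521 vs Keq = 32.85 ⇒ Q>K, reverse
Step 1:
                   J          A          D          B
  Initial    0.08852    0.02976     0.6426     0.2702
  Change     0.08221    0.05481   -0.08221   -0.08221
  Equil       0.1707    0.08457     0.5604      0.188
  solve Keq expr → x = -0.0274; check Q = 32.85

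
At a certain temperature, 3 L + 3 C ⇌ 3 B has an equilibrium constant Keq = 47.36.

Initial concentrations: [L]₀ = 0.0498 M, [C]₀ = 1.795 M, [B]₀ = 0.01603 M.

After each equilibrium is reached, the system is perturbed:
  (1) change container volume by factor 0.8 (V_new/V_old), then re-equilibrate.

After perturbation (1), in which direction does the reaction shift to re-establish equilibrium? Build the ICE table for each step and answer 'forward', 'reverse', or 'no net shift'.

Direction: forward

Q₀ = 0.005767 vs Keq = 47.36 ⇒ Q<K, forward
Step 1:
                   L          C          B
  init        0.0498      1.795    0.01603
  Δ         -0.04084   -0.04084    0.04084
  eq        0.008961      1.754    0.05687
  solve Keq expr → x = 0.01361; check Q = 47.36
Then change container volume by factor 0.8 (V_new/V_old).
Step 2:
                   L          C          B
  init        0.0112      2.193    0.07109
  Δ        -0.001982  -0.001982   0.001982
  eq        0.009219      2.191    0.07307
  solve Keq expr → x = 6.6066e-04; check Q = 47.36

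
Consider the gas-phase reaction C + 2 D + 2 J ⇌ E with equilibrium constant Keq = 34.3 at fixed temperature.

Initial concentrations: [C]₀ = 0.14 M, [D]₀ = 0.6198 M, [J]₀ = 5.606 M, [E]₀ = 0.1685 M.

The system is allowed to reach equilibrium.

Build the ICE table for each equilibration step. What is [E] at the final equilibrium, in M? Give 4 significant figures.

Q₀ = 0.09969 vs Keq = 34.3 ⇒ Q<K, forward
Step 1:
                   C          D          J          E
  Initial       0.14     0.6198      5.606     0.1685
  Change     -0.1374    -0.2747    -0.2747     0.1374
  Equil     0.002635     0.3451      5.331     0.3059
  solve Keq expr → x = 0.1374; check Q = 34.3

[E]_eq = 0.3059 M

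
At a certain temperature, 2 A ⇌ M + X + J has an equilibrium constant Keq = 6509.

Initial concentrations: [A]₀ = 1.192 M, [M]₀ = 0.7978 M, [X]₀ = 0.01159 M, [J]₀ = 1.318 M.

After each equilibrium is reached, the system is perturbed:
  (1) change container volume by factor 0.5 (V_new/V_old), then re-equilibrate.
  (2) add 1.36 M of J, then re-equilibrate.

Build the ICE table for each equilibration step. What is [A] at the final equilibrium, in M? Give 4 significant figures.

[A]_eq = 0.05105 M

Q₀ = 0.008577 vs Keq = 6509 ⇒ Q<K, forward
Step 1:
                   A          M          X          J
  init         1.192     0.7978    0.01159      1.318
  Δ           -1.176     0.5882     0.5882     0.5882
  eq          0.0156      1.386     0.5998      1.906
  solve Keq expr → x = 0.5882; check Q = 6509
Then change container volume by factor 0.5 (V_new/V_old).
Step 2:
                   A          M          X          J
  init       0.03121      2.772        1.2      3.812
  Δ          0.01272  -0.006361  -0.006361  -0.006361
  eq         0.04393      2.766      1.193      3.806
  solve Keq expr → x = -0.006361; check Q = 6509
Then add 1.36 M of J.
Step 3:
                   A          M          X          J
  init       0.04393      2.766      1.193      5.166
  Δ         0.007123  -0.003562  -0.003562  -0.003562
  eq         0.05105      2.762       1.19      5.162
  solve Keq expr → x = -0.003562; check Q = 6509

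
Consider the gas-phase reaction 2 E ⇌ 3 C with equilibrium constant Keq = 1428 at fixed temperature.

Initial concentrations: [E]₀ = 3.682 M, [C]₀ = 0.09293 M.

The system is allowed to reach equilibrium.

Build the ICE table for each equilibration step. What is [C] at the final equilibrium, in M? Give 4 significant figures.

Q₀ = 5.9197e-05 vs Keq = 1428 ⇒ Q<K, forward
Step 1:
                   E          C
  init         3.682    0.09293
  Δ           -3.373      5.059
  eq          0.3094      5.152
  solve Keq expr → x = 1.686; check Q = 1428

[C]_eq = 5.152 M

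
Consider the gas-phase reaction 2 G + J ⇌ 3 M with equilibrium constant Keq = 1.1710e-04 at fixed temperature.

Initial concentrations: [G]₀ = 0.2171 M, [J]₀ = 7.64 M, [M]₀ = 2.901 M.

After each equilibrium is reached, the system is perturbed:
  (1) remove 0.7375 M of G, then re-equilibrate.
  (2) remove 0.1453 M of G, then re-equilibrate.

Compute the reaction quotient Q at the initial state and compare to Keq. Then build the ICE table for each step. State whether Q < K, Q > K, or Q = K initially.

Q₀ = 67.8; Q > K (proceeds reverse)

Q₀ = 67.8 vs Keq = 1.1710e-04 ⇒ Q>K, reverse
Step 1:
                  G         J         M
  I          0.2171      7.64     2.901
  C           1.827    0.9133     -2.74
  E           2.044     8.553    0.1611
  solve Keq expr → x = -0.9133; check Q = 1.1710e-04
Then remove 0.7375 M of G.
Step 2:
                  G         J         M
  I           1.306     8.553    0.1611
  C          0.0266    0.0133  -0.03989
  E           1.333     8.567    0.1212
  solve Keq expr → x = -0.0133; check Q = 1.1710e-04
Then remove 0.1453 M of G.
Step 3:
                  G         J         M
  I           1.187     8.567    0.1212
  C        0.005737  0.002869 -0.008606
  E           1.193     8.569    0.1126
  solve Keq expr → x = -0.002869; check Q = 1.1710e-04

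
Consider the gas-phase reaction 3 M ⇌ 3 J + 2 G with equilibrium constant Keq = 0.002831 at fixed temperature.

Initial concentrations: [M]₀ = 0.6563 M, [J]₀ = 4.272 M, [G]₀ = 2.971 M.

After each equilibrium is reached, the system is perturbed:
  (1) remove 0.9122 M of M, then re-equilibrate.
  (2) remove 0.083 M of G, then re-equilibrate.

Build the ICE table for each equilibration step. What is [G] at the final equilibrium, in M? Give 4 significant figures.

[G]_eq = 0.5204 M

Q₀ = 2434 vs Keq = 0.002831 ⇒ Q>K, reverse
Step 1:
                  M         J         G
  Initial    0.6563     4.272     2.971
  Change      3.488    -3.488    -2.325
  Equil       4.144    0.7845     0.646
  solve Keq expr → x = -1.163; check Q = 0.002831
Then remove 0.9122 M of M.
Step 2:
                  M         J         G
  Initial     3.232    0.7845     0.646
  Change     0.1036   -0.1036  -0.06908
  Equil       3.335    0.6808    0.5769
  solve Keq expr → x = -0.03454; check Q = 0.002831
Then remove 0.083 M of G.
Step 3:
                  M         J         G
  Initial     3.335    0.6808    0.4939
  Change   -0.03974   0.03974    0.0265
  Equil       3.296    0.7206    0.5204
  solve Keq expr → x = 0.01325; check Q = 0.002831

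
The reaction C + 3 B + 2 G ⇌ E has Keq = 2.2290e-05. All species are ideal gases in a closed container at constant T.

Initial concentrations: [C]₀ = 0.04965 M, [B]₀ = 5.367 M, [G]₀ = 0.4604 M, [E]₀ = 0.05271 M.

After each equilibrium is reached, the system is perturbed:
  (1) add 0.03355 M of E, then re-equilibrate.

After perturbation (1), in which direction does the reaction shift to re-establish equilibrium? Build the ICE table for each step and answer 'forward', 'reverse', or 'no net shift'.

Q₀ = 0.0324 vs Keq = 2.2290e-05 ⇒ Q>K, reverse
Step 1:
                  C         B         G         E
  I         0.04965     5.367    0.4604   0.05271
  C         0.05259    0.1578    0.1052  -0.05259
  E          0.1022     5.525    0.5656 1.2292e-04
  solve Keq expr → x = -0.05259; check Q = 2.2290e-05
Then add 0.03355 M of E.
Step 2:
                  C         B         G         E
  I          0.1022     5.525    0.5656   0.03367
  C         0.03346    0.1004   0.06692  -0.03346
  E          0.1357     5.625    0.6325 2.1537e-04
  solve Keq expr → x = -0.03346; check Q = 2.2290e-05

Direction: reverse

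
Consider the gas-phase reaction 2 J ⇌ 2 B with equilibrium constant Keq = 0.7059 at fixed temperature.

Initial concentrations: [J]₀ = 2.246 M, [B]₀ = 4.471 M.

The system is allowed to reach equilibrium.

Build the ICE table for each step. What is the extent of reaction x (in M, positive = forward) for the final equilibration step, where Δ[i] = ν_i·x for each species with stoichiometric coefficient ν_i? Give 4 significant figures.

x = -0.7021 M

Q₀ = 3.963 vs Keq = 0.7059 ⇒ Q>K, reverse
Step 1:
                  J         B
  Initial     2.246     4.471
  Change      1.404    -1.404
  Equil        3.65     3.067
  solve Keq expr → x = -0.7021; check Q = 0.7059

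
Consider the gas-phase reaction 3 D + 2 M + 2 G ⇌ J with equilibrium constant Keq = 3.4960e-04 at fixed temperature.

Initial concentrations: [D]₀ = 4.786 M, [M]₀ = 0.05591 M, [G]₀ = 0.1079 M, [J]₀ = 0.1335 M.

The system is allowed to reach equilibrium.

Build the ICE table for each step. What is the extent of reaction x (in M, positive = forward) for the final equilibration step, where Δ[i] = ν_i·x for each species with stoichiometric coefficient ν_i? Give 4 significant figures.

Q₀ = 33.46 vs Keq = 3.4960e-04 ⇒ Q>K, reverse
Step 1:
                    D           M           G           J
  init          4.786     0.05591      0.1079      0.1335
  Δ            0.3984      0.2656      0.2656     -0.1328
  eq            5.184      0.3215      0.3735  7.0244e-04
  solve Keq expr → x = -0.1328; check Q = 3.4960e-04

x = -0.1328 M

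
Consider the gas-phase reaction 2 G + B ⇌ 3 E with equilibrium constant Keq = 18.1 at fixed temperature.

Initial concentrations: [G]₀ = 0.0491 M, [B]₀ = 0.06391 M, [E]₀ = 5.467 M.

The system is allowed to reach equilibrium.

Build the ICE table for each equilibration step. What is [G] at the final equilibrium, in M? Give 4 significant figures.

Q₀ = 1.0605e+06 vs Keq = 18.1 ⇒ Q>K, reverse
Step 1:
                  G         B         E
  I          0.0491   0.06391     5.467
  C           1.482    0.7409    -2.223
  E           1.531    0.8048     3.244
  solve Keq expr → x = -0.7409; check Q = 18.1

[G]_eq = 1.531 M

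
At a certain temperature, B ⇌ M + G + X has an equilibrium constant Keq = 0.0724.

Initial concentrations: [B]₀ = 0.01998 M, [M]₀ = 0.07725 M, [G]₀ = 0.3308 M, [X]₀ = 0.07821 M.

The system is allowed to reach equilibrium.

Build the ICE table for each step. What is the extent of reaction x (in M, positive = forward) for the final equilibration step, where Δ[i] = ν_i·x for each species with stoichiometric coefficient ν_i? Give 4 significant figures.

Q₀ = 0.1 vs Keq = 0.0724 ⇒ Q>K, reverse
Step 1:
                   B          M          G          X
  I          0.01998    0.07725     0.3308    0.07821
  C          0.00432   -0.00432   -0.00432   -0.00432
  E           0.0243    0.07293     0.3265    0.07389
  solve Keq expr → x = -0.00432; check Q = 0.0724

x = -0.00432 M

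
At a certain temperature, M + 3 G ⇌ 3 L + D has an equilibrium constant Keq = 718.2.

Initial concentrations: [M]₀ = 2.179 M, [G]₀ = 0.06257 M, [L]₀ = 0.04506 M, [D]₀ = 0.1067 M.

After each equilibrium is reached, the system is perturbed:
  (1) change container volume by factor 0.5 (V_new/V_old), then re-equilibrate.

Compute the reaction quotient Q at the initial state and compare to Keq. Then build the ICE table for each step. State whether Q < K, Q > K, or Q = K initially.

Q₀ = 0.01829; Q < K (proceeds forward)

Q₀ = 0.01829 vs Keq = 718.2 ⇒ Q<K, forward
Step 1:
                  M         G         L         D
  init        2.179   0.06257   0.04506    0.1067
  Δ        -0.01937   -0.0581    0.0581   0.01937
  eq           2.16  0.004469    0.1032    0.1261
  solve Keq expr → x = 0.01937; check Q = 718.2
Then change container volume by factor 0.5 (V_new/V_old).
Step 2:
                  M         G         L         D
  init        4.319  0.008937    0.2063    0.2521
  Δ               0         0         0         0
  eq          4.319  0.008937    0.2063    0.2521
  solve Keq expr → x = 0; check Q = 718.2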